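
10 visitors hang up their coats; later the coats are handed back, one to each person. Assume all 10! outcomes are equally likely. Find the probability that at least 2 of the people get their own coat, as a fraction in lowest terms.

958879/3628800

Favorable outcomes: Σ_{i≥2} C(10,i)·!(10-i) = 45·14833 + 120·1854 + 210·265 + 252·44 + 210·9 + 120·2 + 45·1 + 10·0 + 1·1 = 958879.
Total outcomes: 10! = 3628800.
Probability = 958879/3628800 = 958879/3628800.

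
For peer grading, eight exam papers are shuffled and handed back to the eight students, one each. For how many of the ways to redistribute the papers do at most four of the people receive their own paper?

40179

Sum C(8,i)·!(8-i) for i = 0..4:
  i=0: C(8,0)·!8 = 1·14833 = 14833
  i=1: C(8,1)·!7 = 8·1854 = 14832
  i=2: C(8,2)·!6 = 28·265 = 7420
  i=3: C(8,3)·!5 = 56·44 = 2464
  i=4: C(8,4)·!4 = 70·9 = 630
Total = 40179.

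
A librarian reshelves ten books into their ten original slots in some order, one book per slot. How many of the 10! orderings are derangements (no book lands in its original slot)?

1334961

Recurrence: !10 = 9·(!9 + !8).
!10 = 9·(133496 + 14833) = 9·148329 = 1334961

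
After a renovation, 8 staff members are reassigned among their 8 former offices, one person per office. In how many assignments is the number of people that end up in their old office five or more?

141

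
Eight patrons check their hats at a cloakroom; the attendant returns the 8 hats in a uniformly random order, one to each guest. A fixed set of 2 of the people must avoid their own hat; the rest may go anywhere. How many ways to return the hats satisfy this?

Inclusion-exclusion on the 2 forbidden self-matches:
Σ_{j=0}^{2} (-1)^j C(2,j)(8-j)!
= C(2,0)·8! - C(2,1)·7! + C(2,2)·6!
= 40320 - 10080 + 720
= 30960

30960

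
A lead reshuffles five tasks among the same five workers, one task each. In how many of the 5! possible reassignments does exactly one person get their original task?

45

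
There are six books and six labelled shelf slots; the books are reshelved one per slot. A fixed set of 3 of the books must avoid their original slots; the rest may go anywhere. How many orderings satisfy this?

426

Inclusion-exclusion on the 3 forbidden self-matches:
Σ_{j=0}^{3} (-1)^j C(3,j)(6-j)!
= C(3,0)·6! - C(3,1)·5! + C(3,2)·4! - C(3,3)·3!
= 720 - 360 + 72 - 6
= 426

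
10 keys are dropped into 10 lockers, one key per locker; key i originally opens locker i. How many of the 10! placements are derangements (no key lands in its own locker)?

1334961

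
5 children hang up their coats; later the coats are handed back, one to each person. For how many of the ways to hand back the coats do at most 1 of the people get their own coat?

# with exactly i fixed is C(5,i)·!(5-i); sum over i=0..1:
  i=0: C(5,0)·!5 = 1·44 = 44
  i=1: C(5,1)·!4 = 5·9 = 45
Total = 89.

89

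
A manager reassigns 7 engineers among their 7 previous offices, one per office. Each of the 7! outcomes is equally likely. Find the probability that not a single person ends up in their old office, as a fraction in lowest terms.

Favorable outcomes: !7 = 1854.
Total outcomes: 7! = 5040.
Probability = 1854/5040 = 103/280.

103/280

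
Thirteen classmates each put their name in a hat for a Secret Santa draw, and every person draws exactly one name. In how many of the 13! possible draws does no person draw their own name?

2290792932

!13 = 13! · Σ_{k=0}^{13} (-1)^k/k!
= 13! - 13!/1! + 13!/2! - 13!/3! + 13!/4! - 13!/5! + 13!/6! - 13!/7! + 13!/8! - 13!/9! + 13!/10! - 13!/11! + 13!/12! - 13!/13!
= 6227020800 - 6227020800 + 3113510400 - 1037836800 + 259459200 - 51891840 + 8648640 - 1235520 + 154440 - 17160 + 1716 - 156 + 13 - 1
= 2290792932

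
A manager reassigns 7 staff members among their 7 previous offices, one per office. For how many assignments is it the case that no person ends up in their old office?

1854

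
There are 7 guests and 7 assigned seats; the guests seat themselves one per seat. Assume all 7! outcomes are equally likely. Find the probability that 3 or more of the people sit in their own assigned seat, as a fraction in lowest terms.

Favorable outcomes: Σ_{i≥3} C(7,i)·!(7-i) = 35·9 + 35·2 + 21·1 + 7·0 + 1·1 = 407.
Total outcomes: 7! = 5040.
Probability = 407/5040 = 407/5040.

407/5040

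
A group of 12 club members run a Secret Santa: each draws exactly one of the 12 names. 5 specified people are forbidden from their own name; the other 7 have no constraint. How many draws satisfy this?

312273360

Inclusion-exclusion on the 5 forbidden self-matches:
Σ_{j=0}^{5} (-1)^j C(5,j)(12-j)!
= C(5,0)·12! - C(5,1)·11! + C(5,2)·10! - C(5,3)·9! + C(5,4)·8! - C(5,5)·7!
= 479001600 - 199584000 + 36288000 - 3628800 + 201600 - 5040
= 312273360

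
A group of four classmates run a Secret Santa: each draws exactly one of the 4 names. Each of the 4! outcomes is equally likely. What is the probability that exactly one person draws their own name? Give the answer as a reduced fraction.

Favorable outcomes: C(4,1)·!3 = 4·2 = 8.
Total outcomes: 4! = 24.
Probability = 8/24 = 1/3.

1/3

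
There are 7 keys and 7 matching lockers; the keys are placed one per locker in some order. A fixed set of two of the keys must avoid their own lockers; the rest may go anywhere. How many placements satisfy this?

3720

Let A_j be the event that the j-th constrained one is fixed. By inclusion-exclusion over the 2 events:
Σ_{j=0}^{2} (-1)^j C(2,j)(7-j)!
= C(2,0)·7! - C(2,1)·6! + C(2,2)·5!
= 5040 - 1440 + 120
= 3720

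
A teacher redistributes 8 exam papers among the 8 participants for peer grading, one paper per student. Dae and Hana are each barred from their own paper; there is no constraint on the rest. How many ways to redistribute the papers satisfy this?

30960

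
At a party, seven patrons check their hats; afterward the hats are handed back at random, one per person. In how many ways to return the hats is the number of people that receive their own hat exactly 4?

70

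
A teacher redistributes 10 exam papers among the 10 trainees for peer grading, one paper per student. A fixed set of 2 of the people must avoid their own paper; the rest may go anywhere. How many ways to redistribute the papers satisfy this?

Inclusion-exclusion on the 2 forbidden self-matches:
Σ_{j=0}^{2} (-1)^j C(2,j)(10-j)!
= C(2,0)·10! - C(2,1)·9! + C(2,2)·8!
= 3628800 - 725760 + 40320
= 2943360

2943360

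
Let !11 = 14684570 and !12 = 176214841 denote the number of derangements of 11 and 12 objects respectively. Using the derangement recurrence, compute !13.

2290792932

!13 = (13-1)·(!12 + !11) = 12·(176214841 + 14684570) = 12·190899411 = 2290792932.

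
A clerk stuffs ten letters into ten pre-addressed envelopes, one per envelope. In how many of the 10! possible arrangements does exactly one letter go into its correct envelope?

1334960

Pick the single fixed position: C(10,1) = 10 ways.
The remaining 9 must be deranged: !9 = 133496.
Total: 10 × 133496 = 1334960.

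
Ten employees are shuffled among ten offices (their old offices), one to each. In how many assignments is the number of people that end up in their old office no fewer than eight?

46

# with exactly i fixed is C(10,i)·!(10-i); sum over i=8..10:
  i=8: C(10,8)·!2 = 45·1 = 45
  i=9: C(10,9)·!1 = 10·0 = 0
  i=10: C(10,10)·!0 = 1·1 = 1
Total = 46.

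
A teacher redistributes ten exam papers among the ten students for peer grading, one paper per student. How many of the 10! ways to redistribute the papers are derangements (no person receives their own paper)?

1334961

!10 is the nearest integer to 10!/e.
10! = 3628800, and 3628800/e ≈ 1334960.92, so !10 = 1334961.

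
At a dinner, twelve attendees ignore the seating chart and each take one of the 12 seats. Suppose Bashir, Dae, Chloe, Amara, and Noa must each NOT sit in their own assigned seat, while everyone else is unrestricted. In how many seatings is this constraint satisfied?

Let A_j be the event that the j-th constrained one is fixed. By inclusion-exclusion over the 5 events:
Σ_{j=0}^{5} (-1)^j C(5,j)(12-j)!
= C(5,0)·12! - C(5,1)·11! + C(5,2)·10! - C(5,3)·9! + C(5,4)·8! - C(5,5)·7!
= 479001600 - 199584000 + 36288000 - 3628800 + 201600 - 5040
= 312273360

312273360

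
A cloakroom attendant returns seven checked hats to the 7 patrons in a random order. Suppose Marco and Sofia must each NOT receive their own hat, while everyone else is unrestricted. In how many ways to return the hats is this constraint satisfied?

Let A_j be the event that the j-th constrained one is fixed. By inclusion-exclusion over the 2 events:
Σ_{j=0}^{2} (-1)^j C(2,j)(7-j)!
= C(2,0)·7! - C(2,1)·6! + C(2,2)·5!
= 5040 - 1440 + 120
= 3720

3720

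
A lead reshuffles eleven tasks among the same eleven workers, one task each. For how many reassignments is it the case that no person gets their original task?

14684570

!11 = 11! · Σ_{k=0}^{11} (-1)^k/k!
= 11! - 11!/1! + 11!/2! - 11!/3! + 11!/4! - 11!/5! + 11!/6! - 11!/7! + 11!/8! - 11!/9! + 11!/10! - 11!/11!
= 39916800 - 39916800 + 19958400 - 6652800 + 1663200 - 332640 + 55440 - 7920 + 990 - 110 + 11 - 1
= 14684570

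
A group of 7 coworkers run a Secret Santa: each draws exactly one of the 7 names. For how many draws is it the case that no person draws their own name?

1854

Recurrence: !7 = 6·(!6 + !5).
!7 = 6·(265 + 44) = 6·309 = 1854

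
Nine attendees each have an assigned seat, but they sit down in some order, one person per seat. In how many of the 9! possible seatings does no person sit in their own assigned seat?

Use !n = (n-1)(!(n-1) + !(n-2)).
!9 = 8·(14833 + 1854) = 8·16687 = 133496

133496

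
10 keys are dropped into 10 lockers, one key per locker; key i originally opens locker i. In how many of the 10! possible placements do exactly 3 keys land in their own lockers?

Choose which 3 of the 10 are fixed: C(10,3) = 120.
The other 7 form a derangement: !7 = 1854.
Total: 120 × 1854 = 222480.

222480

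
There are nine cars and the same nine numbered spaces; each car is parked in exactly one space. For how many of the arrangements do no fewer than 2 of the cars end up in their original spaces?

# with exactly i fixed is C(9,i)·!(9-i); sum over i=2..9:
  i=2: C(9,2)·!7 = 36·1854 = 66744
  i=3: C(9,3)·!6 = 84·265 = 22260
  i=4: C(9,4)·!5 = 126·44 = 5544
  i=5: C(9,5)·!4 = 126·9 = 1134
  i=6: C(9,6)·!3 = 84·2 = 168
  i=7: C(9,7)·!2 = 36·1 = 36
  i=8: C(9,8)·!1 = 9·0 = 0
  i=9: C(9,9)·!0 = 1·1 = 1
Total = 95887.

95887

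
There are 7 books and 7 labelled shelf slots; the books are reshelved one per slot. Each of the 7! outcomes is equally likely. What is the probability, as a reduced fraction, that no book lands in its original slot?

Favorable outcomes: !7 = 1854.
Total outcomes: 7! = 5040.
Probability = 1854/5040 = 103/280.

103/280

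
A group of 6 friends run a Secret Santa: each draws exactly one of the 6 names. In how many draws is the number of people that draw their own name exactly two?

135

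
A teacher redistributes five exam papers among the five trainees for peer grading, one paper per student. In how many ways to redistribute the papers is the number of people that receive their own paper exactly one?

45

Choose which one of the 5 is fixed: C(5,1) = 5.
The remaining 4 must be deranged: !4 = 9.
Total: 5 × 9 = 45.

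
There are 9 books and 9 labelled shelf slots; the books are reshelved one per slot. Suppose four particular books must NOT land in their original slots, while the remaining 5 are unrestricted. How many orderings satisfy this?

Inclusion-exclusion on the 4 forbidden self-matches:
Σ_{j=0}^{4} (-1)^j C(4,j)(9-j)!
= C(4,0)·9! - C(4,1)·8! + C(4,2)·7! - C(4,3)·6! + C(4,4)·5!
= 362880 - 161280 + 30240 - 2880 + 120
= 229080

229080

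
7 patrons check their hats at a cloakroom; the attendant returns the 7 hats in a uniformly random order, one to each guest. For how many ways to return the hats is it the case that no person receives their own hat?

The number of derangements of 7 is !7 = Σ_{k=0}^{7} (-1)^k·7!/k!
= 7! - 7!/1! + 7!/2! - 7!/3! + 7!/4! - 7!/5! + 7!/6! - 7!/7!
= 5040 - 5040 + 2520 - 840 + 210 - 42 + 7 - 1
= 1854

1854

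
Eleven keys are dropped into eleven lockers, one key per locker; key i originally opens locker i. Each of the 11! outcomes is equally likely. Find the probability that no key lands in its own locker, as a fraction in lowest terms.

1468457/3991680

Favorable outcomes: !11 = 14684570.
Total outcomes: 11! = 39916800.
Probability = 14684570/39916800 = 1468457/3991680.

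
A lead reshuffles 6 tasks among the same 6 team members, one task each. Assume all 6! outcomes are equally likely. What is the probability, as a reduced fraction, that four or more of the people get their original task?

1/45

Favorable outcomes: Σ_{i≥4} C(6,i)·!(6-i) = 15·1 + 6·0 + 1·1 = 16.
Total outcomes: 6! = 720.
Probability = 16/720 = 1/45.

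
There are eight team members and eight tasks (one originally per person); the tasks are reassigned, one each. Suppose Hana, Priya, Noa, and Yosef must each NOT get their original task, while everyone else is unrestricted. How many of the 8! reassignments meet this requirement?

Inclusion-exclusion on the 4 forbidden self-matches:
Σ_{j=0}^{4} (-1)^j C(4,j)(8-j)!
= C(4,0)·8! - C(4,1)·7! + C(4,2)·6! - C(4,3)·5! + C(4,4)·4!
= 40320 - 20160 + 4320 - 480 + 24
= 24024

24024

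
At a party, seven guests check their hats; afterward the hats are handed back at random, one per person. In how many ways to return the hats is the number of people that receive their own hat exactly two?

924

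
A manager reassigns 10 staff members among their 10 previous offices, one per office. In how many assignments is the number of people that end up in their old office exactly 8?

45

Choose which 8 of the 10 are fixed: C(10,8) = 45.
The other 2 form a derangement: !2 = 1.
Total: 45 × 1 = 45.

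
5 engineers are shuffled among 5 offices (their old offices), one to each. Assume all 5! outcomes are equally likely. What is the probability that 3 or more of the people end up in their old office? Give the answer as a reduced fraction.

11/120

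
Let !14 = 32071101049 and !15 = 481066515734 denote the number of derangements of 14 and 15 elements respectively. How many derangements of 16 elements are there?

7697064251745

!16 = (16-1)·(!15 + !14) = 15·(481066515734 + 32071101049) = 15·513137616783 = 7697064251745.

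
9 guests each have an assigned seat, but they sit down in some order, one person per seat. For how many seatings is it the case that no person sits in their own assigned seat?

The subfactorial !9 = [9!/e] (nearest integer).
9! = 362880, and 362880/e ≈ 133496.09, so !9 = 133496.

133496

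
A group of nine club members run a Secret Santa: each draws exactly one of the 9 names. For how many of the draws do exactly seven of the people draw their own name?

36

Pick the 7 fixed positions: C(9,7) = 36 ways.
The remaining 2 must be deranged: !2 = 1.
Total: 36 × 1 = 36.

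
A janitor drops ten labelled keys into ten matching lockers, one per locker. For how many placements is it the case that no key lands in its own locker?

!10 = 10! · Σ_{k=0}^{10} (-1)^k/k!
= 10! - 10!/1! + 10!/2! - 10!/3! + 10!/4! - 10!/5! + 10!/6! - 10!/7! + 10!/8! - 10!/9! + 10!/10!
= 3628800 - 3628800 + 1814400 - 604800 + 151200 - 30240 + 5040 - 720 + 90 - 10 + 1
= 1334961

1334961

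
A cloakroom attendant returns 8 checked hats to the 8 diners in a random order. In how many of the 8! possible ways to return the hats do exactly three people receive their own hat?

Pick the 3 fixed positions: C(8,3) = 56 ways.
The other 5 form a derangement: !5 = 44.
Total: 56 × 44 = 2464.

2464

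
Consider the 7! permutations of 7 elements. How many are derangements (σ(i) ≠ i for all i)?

The subfactorial !7 = [7!/e] (nearest integer).
7! = 5040, and 5040/e ≈ 1854.11, so !7 = 1854.

1854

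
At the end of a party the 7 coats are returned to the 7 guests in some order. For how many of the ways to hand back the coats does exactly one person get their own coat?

Pick the single fixed position: C(7,1) = 7 ways.
The remaining 6 must be deranged: !6 = 265.
Total: 7 × 265 = 1855.

1855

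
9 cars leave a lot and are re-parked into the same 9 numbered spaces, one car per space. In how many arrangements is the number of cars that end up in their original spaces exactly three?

Pick the 3 fixed positions: C(9,3) = 84 ways.
The remaining 6 must be deranged: !6 = 265.
Total: 84 × 265 = 22260.

22260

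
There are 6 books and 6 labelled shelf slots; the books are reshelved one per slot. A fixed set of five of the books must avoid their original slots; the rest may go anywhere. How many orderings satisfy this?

309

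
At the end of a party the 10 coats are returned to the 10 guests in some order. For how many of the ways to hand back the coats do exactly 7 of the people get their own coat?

240

Choose which 7 of the 10 are fixed: C(10,7) = 120.
The other 3 form a derangement: !3 = 2.
Total: 120 × 2 = 240.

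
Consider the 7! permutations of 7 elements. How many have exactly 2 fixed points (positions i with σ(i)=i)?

924

Choose which 2 of the 7 are fixed: C(7,2) = 21.
The other 5 form a derangement: !5 = 44.
Total: 21 × 44 = 924.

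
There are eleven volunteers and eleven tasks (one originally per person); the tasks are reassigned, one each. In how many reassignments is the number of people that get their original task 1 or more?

25232230

# with exactly i fixed is C(11,i)·!(11-i); sum over i=1..11:
  i=1: C(11,1)·!10 = 11·1334961 = 14684571
  i=2: C(11,2)·!9 = 55·133496 = 7342280
  i=3: C(11,3)·!8 = 165·14833 = 2447445
  i=4: C(11,4)·!7 = 330·1854 = 611820
  i=5: C(11,5)·!6 = 462·265 = 122430
  i=6: C(11,6)·!5 = 462·44 = 20328
  i=7: C(11,7)·!4 = 330·9 = 2970
  i=8: C(11,8)·!3 = 165·2 = 330
  i=9: C(11,9)·!2 = 55·1 = 55
  i=10: C(11,10)·!1 = 11·0 = 0
  i=11: C(11,11)·!0 = 1·1 = 1
Total = 25232230.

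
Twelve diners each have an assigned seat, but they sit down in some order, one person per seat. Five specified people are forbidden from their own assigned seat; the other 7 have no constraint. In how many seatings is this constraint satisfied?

Let A_j be the event that the j-th constrained one is fixed. By inclusion-exclusion over the 5 events:
Σ_{j=0}^{5} (-1)^j C(5,j)(12-j)!
= C(5,0)·12! - C(5,1)·11! + C(5,2)·10! - C(5,3)·9! + C(5,4)·8! - C(5,5)·7!
= 479001600 - 199584000 + 36288000 - 3628800 + 201600 - 5040
= 312273360

312273360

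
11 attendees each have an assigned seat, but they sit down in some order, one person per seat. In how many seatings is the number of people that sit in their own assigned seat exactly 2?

7342280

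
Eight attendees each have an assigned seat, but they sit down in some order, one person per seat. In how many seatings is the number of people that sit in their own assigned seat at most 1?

# with exactly i fixed is C(8,i)·!(8-i); sum over i=0..1:
  i=0: C(8,0)·!8 = 1·14833 = 14833
  i=1: C(8,1)·!7 = 8·1854 = 14832
Total = 29665.

29665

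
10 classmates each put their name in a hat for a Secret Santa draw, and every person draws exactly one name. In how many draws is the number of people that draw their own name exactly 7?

Pick the 7 fixed positions: C(10,7) = 120 ways.
The other 3 form a derangement: !3 = 2.
Total: 120 × 2 = 240.

240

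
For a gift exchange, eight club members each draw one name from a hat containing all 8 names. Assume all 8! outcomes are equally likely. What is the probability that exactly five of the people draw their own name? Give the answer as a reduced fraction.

1/360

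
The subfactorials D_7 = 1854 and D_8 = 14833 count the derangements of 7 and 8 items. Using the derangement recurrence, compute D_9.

D_9 = (9-1)·(D_8 + D_7) = 8·(14833 + 1854) = 8·16687 = 133496.

133496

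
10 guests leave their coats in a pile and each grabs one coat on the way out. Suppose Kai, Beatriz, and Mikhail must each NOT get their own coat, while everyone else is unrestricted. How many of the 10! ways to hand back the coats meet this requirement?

2656080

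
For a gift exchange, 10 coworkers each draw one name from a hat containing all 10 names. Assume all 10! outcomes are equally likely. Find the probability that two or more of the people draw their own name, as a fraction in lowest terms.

958879/3628800

Favorable outcomes: Σ_{i≥2} C(10,i)·!(10-i) = 45·14833 + 120·1854 + 210·265 + 252·44 + 210·9 + 120·2 + 45·1 + 10·0 + 1·1 = 958879.
Total outcomes: 10! = 3628800.
Probability = 958879/3628800 = 958879/3628800.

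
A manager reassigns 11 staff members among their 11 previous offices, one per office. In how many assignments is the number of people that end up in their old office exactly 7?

Pick the 7 fixed positions: C(11,7) = 330 ways.
The other 4 form a derangement: !4 = 9.
Total: 330 × 9 = 2970.

2970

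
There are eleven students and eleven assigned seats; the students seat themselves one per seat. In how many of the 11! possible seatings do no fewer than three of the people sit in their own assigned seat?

3205379

# with exactly i fixed is C(11,i)·!(11-i); sum over i=3..11:
  i=3: C(11,3)·!8 = 165·14833 = 2447445
  i=4: C(11,4)·!7 = 330·1854 = 611820
  i=5: C(11,5)·!6 = 462·265 = 122430
  i=6: C(11,6)·!5 = 462·44 = 20328
  i=7: C(11,7)·!4 = 330·9 = 2970
  i=8: C(11,8)·!3 = 165·2 = 330
  i=9: C(11,9)·!2 = 55·1 = 55
  i=10: C(11,10)·!1 = 11·0 = 0
  i=11: C(11,11)·!0 = 1·1 = 1
Total = 3205379.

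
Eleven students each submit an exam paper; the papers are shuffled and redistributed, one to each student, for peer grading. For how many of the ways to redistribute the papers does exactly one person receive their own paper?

14684571

Choose which one of the 11 is fixed: C(11,1) = 11.
The other 10 form a derangement: !10 = 1334961.
Total: 11 × 1334961 = 14684571.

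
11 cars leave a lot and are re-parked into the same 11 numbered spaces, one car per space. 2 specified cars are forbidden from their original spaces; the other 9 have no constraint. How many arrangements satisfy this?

33022080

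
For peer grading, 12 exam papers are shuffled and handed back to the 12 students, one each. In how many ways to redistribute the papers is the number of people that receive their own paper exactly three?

Choose which 3 of the 12 are fixed: C(12,3) = 220.
The other 9 form a derangement: !9 = 133496.
Total: 220 × 133496 = 29369120.

29369120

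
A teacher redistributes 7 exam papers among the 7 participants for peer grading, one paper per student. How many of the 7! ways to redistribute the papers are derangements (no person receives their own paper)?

1854

Use !n = (n-1)(!(n-1) + !(n-2)).
!7 = 6·(265 + 44) = 6·309 = 1854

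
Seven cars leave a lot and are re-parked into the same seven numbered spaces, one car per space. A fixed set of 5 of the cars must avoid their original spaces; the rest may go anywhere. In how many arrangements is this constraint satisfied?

Inclusion-exclusion on the 5 forbidden self-matches:
Σ_{j=0}^{5} (-1)^j C(5,j)(7-j)!
= C(5,0)·7! - C(5,1)·6! + C(5,2)·5! - C(5,3)·4! + C(5,4)·3! - C(5,5)·2!
= 5040 - 3600 + 1200 - 240 + 30 - 2
= 2428

2428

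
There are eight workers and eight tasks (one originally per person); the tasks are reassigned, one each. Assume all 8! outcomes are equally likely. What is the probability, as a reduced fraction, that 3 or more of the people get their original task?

Favorable outcomes: Σ_{i≥3} C(8,i)·!(8-i) = 56·44 + 70·9 + 56·2 + 28·1 + 8·0 + 1·1 = 3235.
Total outcomes: 8! = 40320.
Probability = 3235/40320 = 647/8064.

647/8064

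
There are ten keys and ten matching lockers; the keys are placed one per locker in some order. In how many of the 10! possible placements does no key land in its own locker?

The number of derangements of 10 is !10 = Σ_{k=0}^{10} (-1)^k·10!/k!
= 10! - 10!/1! + 10!/2! - 10!/3! + 10!/4! - 10!/5! + 10!/6! - 10!/7! + 10!/8! - 10!/9! + 10!/10!
= 3628800 - 3628800 + 1814400 - 604800 + 151200 - 30240 + 5040 - 720 + 90 - 10 + 1
= 1334961

1334961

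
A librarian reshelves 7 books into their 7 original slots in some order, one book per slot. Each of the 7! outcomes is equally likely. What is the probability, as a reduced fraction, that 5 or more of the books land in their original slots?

11/2520

Favorable outcomes: Σ_{i≥5} C(7,i)·!(7-i) = 21·1 + 7·0 + 1·1 = 22.
Total outcomes: 7! = 5040.
Probability = 22/5040 = 11/2520.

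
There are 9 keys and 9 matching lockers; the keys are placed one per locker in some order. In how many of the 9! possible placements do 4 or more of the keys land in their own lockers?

# with exactly i fixed is C(9,i)·!(9-i); sum over i=4..9:
  i=4: C(9,4)·!5 = 126·44 = 5544
  i=5: C(9,5)·!4 = 126·9 = 1134
  i=6: C(9,6)·!3 = 84·2 = 168
  i=7: C(9,7)·!2 = 36·1 = 36
  i=8: C(9,8)·!1 = 9·0 = 0
  i=9: C(9,9)·!0 = 1·1 = 1
Total = 6883.

6883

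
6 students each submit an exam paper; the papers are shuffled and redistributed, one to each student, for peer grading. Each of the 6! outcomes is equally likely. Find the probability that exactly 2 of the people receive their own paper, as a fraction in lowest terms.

3/16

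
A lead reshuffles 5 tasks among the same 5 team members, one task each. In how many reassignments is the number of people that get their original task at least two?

31

Sum C(5,i)·!(5-i) for i = 2..5:
  i=2: C(5,2)·!3 = 10·2 = 20
  i=3: C(5,3)·!2 = 10·1 = 10
  i=4: C(5,4)·!1 = 5·0 = 0
  i=5: C(5,5)·!0 = 1·1 = 1
Total = 31.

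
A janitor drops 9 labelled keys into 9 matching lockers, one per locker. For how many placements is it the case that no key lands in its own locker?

133496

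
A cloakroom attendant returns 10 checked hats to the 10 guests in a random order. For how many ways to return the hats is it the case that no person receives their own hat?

The number of derangements of 10 is !10 = Σ_{k=0}^{10} (-1)^k·10!/k!
= 10! - 10!/1! + 10!/2! - 10!/3! + 10!/4! - 10!/5! + 10!/6! - 10!/7! + 10!/8! - 10!/9! + 10!/10!
= 3628800 - 3628800 + 1814400 - 604800 + 151200 - 30240 + 5040 - 720 + 90 - 10 + 1
= 1334961

1334961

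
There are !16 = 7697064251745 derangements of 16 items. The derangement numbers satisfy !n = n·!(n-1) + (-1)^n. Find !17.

130850092279664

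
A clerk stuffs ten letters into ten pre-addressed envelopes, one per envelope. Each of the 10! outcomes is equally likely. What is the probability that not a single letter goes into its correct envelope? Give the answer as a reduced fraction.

16481/44800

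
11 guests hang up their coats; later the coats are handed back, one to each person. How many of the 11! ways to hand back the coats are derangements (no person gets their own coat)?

!11 is the nearest integer to 11!/e.
11! = 39916800, and 39916800/e ≈ 14684570.08, so !11 = 14684570.

14684570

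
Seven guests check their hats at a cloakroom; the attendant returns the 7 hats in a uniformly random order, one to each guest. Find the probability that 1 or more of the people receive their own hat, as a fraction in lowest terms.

177/280

Favorable outcomes: Σ_{i≥1} C(7,i)·!(7-i) = 7·265 + 21·44 + 35·9 + 35·2 + 21·1 + 7·0 + 1·1 = 3186.
Total outcomes: 7! = 5040.
Probability = 3186/5040 = 177/280.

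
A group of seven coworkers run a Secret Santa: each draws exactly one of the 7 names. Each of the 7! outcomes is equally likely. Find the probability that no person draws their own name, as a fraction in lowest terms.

103/280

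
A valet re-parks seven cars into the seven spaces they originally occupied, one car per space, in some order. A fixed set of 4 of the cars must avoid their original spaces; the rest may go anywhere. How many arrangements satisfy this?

2790

Inclusion-exclusion on the 4 forbidden self-matches:
Σ_{j=0}^{4} (-1)^j C(4,j)(7-j)!
= C(4,0)·7! - C(4,1)·6! + C(4,2)·5! - C(4,3)·4! + C(4,4)·3!
= 5040 - 2880 + 720 - 96 + 6
= 2790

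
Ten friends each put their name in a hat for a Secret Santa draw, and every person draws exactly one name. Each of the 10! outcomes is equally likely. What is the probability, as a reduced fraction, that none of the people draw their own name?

16481/44800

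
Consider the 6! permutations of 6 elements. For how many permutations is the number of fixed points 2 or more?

191

# with exactly i fixed is C(6,i)·!(6-i); sum over i=2..6:
  i=2: C(6,2)·!4 = 15·9 = 135
  i=3: C(6,3)·!3 = 20·2 = 40
  i=4: C(6,4)·!2 = 15·1 = 15
  i=5: C(6,5)·!1 = 6·0 = 0
  i=6: C(6,6)·!0 = 1·1 = 1
Total = 191.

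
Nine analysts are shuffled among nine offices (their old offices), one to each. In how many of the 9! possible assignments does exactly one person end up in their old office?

Pick the single fixed position: C(9,1) = 9 ways.
The remaining 8 must be deranged: !8 = 14833.
Total: 9 × 14833 = 133497.

133497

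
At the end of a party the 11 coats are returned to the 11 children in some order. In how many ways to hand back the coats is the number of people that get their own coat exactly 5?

122430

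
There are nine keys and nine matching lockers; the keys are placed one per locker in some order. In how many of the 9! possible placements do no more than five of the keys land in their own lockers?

362675

Sum C(9,i)·!(9-i) for i = 0..5:
  i=0: C(9,0)·!9 = 1·133496 = 133496
  i=1: C(9,1)·!8 = 9·14833 = 133497
  i=2: C(9,2)·!7 = 36·1854 = 66744
  i=3: C(9,3)·!6 = 84·265 = 22260
  i=4: C(9,4)·!5 = 126·44 = 5544
  i=5: C(9,5)·!4 = 126·9 = 1134
Total = 362675.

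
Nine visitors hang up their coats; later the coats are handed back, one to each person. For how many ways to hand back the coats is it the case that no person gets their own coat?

133496

The subfactorial !9 = [9!/e] (nearest integer).
9! = 362880, and 362880/e ≈ 133496.09, so !9 = 133496.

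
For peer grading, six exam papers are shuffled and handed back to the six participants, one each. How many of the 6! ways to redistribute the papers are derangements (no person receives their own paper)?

265

Recurrence: !6 = 6·!5 + (-1)^6.
!6 = 6·44 + 1 = 265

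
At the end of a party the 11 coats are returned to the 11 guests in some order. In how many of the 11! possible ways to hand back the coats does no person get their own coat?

Recurrence: !11 = 11·!10 + (-1)^11.
!11 = 11·1334961 - 1 = 14684570

14684570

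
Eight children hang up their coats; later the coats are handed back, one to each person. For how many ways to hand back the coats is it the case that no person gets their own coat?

14833

Use !n = (n-1)(!(n-1) + !(n-2)).
!8 = 7·(1854 + 265) = 7·2119 = 14833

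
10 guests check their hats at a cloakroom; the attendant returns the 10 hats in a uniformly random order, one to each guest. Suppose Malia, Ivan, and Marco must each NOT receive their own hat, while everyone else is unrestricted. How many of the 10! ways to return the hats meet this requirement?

2656080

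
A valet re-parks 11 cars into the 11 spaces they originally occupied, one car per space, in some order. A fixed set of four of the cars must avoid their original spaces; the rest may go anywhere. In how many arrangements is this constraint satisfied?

27422640

Let A_j be the event that the j-th constrained one is fixed. By inclusion-exclusion over the 4 events:
Σ_{j=0}^{4} (-1)^j C(4,j)(11-j)!
= C(4,0)·11! - C(4,1)·10! + C(4,2)·9! - C(4,3)·8! + C(4,4)·7!
= 39916800 - 14515200 + 2177280 - 161280 + 5040
= 27422640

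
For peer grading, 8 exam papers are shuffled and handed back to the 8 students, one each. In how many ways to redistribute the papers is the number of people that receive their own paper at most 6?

# with exactly i fixed is C(8,i)·!(8-i); sum over i=0..6:
  i=0: C(8,0)·!8 = 1·14833 = 14833
  i=1: C(8,1)·!7 = 8·1854 = 14832
  i=2: C(8,2)·!6 = 28·265 = 7420
  i=3: C(8,3)·!5 = 56·44 = 2464
  i=4: C(8,4)·!4 = 70·9 = 630
  i=5: C(8,5)·!3 = 56·2 = 112
  i=6: C(8,6)·!2 = 28·1 = 28
Total = 40319.

40319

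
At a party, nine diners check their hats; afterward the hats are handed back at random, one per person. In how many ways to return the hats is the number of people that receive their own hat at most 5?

Sum C(9,i)·!(9-i) for i = 0..5:
  i=0: C(9,0)·!9 = 1·133496 = 133496
  i=1: C(9,1)·!8 = 9·14833 = 133497
  i=2: C(9,2)·!7 = 36·1854 = 66744
  i=3: C(9,3)·!6 = 84·265 = 22260
  i=4: C(9,4)·!5 = 126·44 = 5544
  i=5: C(9,5)·!4 = 126·9 = 1134
Total = 362675.

362675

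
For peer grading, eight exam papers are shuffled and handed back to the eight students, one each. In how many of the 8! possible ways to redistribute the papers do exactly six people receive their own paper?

Pick the 6 fixed positions: C(8,6) = 28 ways.
The remaining 2 must be deranged: !2 = 1.
Total: 28 × 1 = 28.

28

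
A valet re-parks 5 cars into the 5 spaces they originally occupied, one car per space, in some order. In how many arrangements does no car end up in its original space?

44

Use !n = n·!(n-1) + (-1)^n.
!5 = 5·9 - 1 = 44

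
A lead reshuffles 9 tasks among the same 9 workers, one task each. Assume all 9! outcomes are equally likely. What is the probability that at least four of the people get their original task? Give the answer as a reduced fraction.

6883/362880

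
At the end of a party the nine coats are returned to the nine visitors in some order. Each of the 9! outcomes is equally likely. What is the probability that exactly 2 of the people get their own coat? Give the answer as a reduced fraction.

103/560

Favorable outcomes: C(9,2)·!7 = 36·1854 = 66744.
Total outcomes: 9! = 362880.
Probability = 66744/362880 = 103/560.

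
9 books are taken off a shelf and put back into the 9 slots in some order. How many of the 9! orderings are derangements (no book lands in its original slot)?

133496

!9 = 9! · Σ_{k=0}^{9} (-1)^k/k!
= 9! - 9!/1! + 9!/2! - 9!/3! + 9!/4! - 9!/5! + 9!/6! - 9!/7! + 9!/8! - 9!/9!
= 362880 - 362880 + 181440 - 60480 + 15120 - 3024 + 504 - 72 + 9 - 1
= 133496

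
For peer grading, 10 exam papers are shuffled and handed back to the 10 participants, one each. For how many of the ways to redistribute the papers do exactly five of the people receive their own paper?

11088

Pick the 5 fixed positions: C(10,5) = 252 ways.
The other 5 form a derangement: !5 = 44.
Total: 252 × 44 = 11088.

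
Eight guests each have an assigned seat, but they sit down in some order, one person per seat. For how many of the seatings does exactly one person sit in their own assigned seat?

14832

Pick the single fixed position: C(8,1) = 8 ways.
The remaining 7 must be deranged: !7 = 1854.
Total: 8 × 1854 = 14832.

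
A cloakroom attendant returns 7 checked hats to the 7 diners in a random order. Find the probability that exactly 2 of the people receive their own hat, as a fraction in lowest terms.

11/60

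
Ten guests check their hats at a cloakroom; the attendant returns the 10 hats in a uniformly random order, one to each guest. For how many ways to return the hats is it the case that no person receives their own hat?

Recurrence: !10 = 10·!9 + (-1)^10.
!10 = 10·133496 + 1 = 1334961

1334961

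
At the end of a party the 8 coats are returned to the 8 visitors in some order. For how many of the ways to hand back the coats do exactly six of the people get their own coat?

Choose which 6 of the 8 are fixed: C(8,6) = 28.
The other 2 form a derangement: !2 = 1.
Total: 28 × 1 = 28.

28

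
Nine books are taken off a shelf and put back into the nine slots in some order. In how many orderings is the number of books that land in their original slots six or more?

Sum C(9,i)·!(9-i) for i = 6..9:
  i=6: C(9,6)·!3 = 84·2 = 168
  i=7: C(9,7)·!2 = 36·1 = 36
  i=8: C(9,8)·!1 = 9·0 = 0
  i=9: C(9,9)·!0 = 1·1 = 1
Total = 205.

205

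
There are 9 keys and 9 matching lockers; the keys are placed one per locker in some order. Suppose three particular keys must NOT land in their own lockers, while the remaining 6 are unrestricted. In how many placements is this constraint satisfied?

256320

Inclusion-exclusion on the 3 forbidden self-matches:
Σ_{j=0}^{3} (-1)^j C(3,j)(9-j)!
= C(3,0)·9! - C(3,1)·8! + C(3,2)·7! - C(3,3)·6!
= 362880 - 120960 + 15120 - 720
= 256320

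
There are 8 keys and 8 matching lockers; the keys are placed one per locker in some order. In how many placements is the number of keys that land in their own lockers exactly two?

7420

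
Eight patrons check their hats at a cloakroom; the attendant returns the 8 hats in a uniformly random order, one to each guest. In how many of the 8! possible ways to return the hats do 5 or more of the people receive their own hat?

Sum C(8,i)·!(8-i) for i = 5..8:
  i=5: C(8,5)·!3 = 56·2 = 112
  i=6: C(8,6)·!2 = 28·1 = 28
  i=7: C(8,7)·!1 = 8·0 = 0
  i=8: C(8,8)·!0 = 1·1 = 1
Total = 141.

141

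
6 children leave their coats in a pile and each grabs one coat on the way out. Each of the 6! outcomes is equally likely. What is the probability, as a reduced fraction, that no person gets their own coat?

53/144

Favorable outcomes: !6 = 265.
Total outcomes: 6! = 720.
Probability = 265/720 = 53/144.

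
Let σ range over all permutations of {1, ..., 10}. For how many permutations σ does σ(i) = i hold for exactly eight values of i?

Pick the 8 fixed positions: C(10,8) = 45 ways.
The remaining 2 must be deranged: !2 = 1.
Total: 45 × 1 = 45.

45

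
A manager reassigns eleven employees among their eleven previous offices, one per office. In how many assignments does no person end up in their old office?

14684570

The number of derangements of 11 is !11 = Σ_{k=0}^{11} (-1)^k·11!/k!
= 11! - 11!/1! + 11!/2! - 11!/3! + 11!/4! - 11!/5! + 11!/6! - 11!/7! + 11!/8! - 11!/9! + 11!/10! - 11!/11!
= 39916800 - 39916800 + 19958400 - 6652800 + 1663200 - 332640 + 55440 - 7920 + 990 - 110 + 11 - 1
= 14684570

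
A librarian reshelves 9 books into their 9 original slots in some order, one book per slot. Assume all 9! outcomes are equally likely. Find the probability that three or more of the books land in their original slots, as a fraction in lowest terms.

29143/362880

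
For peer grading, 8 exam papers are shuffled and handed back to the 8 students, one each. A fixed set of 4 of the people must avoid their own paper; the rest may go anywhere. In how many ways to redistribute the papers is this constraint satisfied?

24024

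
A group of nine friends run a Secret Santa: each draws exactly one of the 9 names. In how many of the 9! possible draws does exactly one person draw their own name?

133497

Pick the single fixed position: C(9,1) = 9 ways.
The other 8 form a derangement: !8 = 14833.
Total: 9 × 14833 = 133497.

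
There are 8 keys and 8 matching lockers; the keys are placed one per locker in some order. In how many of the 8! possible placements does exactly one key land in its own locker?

Pick the single fixed position: C(8,1) = 8 ways.
The remaining 7 must be deranged: !7 = 1854.
Total: 8 × 1854 = 14832.

14832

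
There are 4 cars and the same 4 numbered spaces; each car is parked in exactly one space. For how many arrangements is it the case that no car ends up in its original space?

9

The number of derangements of 4 is !4 = Σ_{k=0}^{4} (-1)^k·4!/k!
= 4! - 4!/1! + 4!/2! - 4!/3! + 4!/4!
= 24 - 24 + 12 - 4 + 1
= 9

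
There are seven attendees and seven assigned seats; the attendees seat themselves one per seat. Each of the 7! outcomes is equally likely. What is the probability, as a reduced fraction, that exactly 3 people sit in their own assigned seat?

1/16

Favorable outcomes: C(7,3)·!4 = 35·9 = 315.
Total outcomes: 7! = 5040.
Probability = 315/5040 = 1/16.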